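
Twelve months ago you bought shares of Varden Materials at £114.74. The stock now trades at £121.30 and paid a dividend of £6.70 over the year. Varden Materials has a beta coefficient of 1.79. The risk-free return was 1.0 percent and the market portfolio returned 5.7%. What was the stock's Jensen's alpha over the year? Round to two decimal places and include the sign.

Realised HPR = (P1 + D1 − P0) / P0 = (121.30 + 6.70 − 114.74) / 114.74 = 13.26 / 114.74 = 11.5566%
MRP = 5.7% − 1.0% = 4.70%
CAPM required = R_f + β·MRP = 1.0% + 1.79 × 4.7% = 9.4130%
α = realised − required = 11.5566% − 9.4130% = +2.14%

+2.14%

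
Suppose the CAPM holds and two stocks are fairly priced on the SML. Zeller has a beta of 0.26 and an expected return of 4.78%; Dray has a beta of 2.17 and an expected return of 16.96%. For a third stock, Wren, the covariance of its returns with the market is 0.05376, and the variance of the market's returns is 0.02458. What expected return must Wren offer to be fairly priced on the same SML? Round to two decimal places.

MRP = (16.96% − 4.78%) / (2.17 − 0.26) = 6.3770%
R_f = 4.78% − 0.26 × 6.3770% = 3.1220%
β_Wren = Cov / Var(R_m) = 0.05376 / 0.02458 = 2.1871
E(R_Wren) = R_f + β × MRP = 3.1220% + 2.1871 × 6.3770% = 17.07%

17.07%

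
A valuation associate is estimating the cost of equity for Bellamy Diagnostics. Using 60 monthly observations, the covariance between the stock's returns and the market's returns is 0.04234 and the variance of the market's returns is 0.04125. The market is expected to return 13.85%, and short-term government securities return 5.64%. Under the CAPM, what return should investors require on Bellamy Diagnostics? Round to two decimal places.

β = Cov(R_i, R_m) / Var(R_m) = 0.04234 / 0.04125 = 1.0264
MRP = 13.85% − 5.64% = 8.21%
E(R) = R_f + β × MRP = 5.64% + 1.0264 × 8.21% = 14.07%

14.07%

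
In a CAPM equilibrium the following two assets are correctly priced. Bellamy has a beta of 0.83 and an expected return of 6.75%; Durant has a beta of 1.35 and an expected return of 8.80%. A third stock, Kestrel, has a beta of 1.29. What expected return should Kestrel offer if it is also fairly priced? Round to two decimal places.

8.56%

MRP (SML slope) = (8.80% − 6.75%) / (1.35 − 0.83) = 2.05% / 0.52 = 3.9423%
R_f (intercept) = 6.75% − 0.83 × 3.9423% = 3.4779%
E(R_Kestrel) = R_f + β × MRP = 3.4779% + 1.29 × 3.9423% = 8.56%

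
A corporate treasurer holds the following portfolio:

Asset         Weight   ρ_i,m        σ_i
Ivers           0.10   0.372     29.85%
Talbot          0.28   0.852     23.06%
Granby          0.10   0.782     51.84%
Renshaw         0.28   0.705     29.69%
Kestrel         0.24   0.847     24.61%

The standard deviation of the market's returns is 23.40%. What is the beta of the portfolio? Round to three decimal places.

β_Ivers = 0.372 × 29.85% / 23.40% = 0.4745
β_Talbot = 0.852 × 23.06% / 23.40% = 0.8396
β_Granby = 0.782 × 51.84% / 23.40% = 1.7324
β_Renshaw = 0.705 × 29.69% / 23.40% = 0.8945
β_Kestrel = 0.847 × 24.61% / 23.40% = 0.8908
β_P = Σ w_i β_i = 0.10×0.4745 + 0.28×0.8396 + 0.10×1.7324 + 0.28×0.8945 + 0.24×0.8908 = 0.9200

0.920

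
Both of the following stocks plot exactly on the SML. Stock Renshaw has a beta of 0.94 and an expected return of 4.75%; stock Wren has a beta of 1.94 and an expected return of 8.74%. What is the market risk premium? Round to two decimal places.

Both satisfy E(R) = R_f + β·MRP, so the slope of the SML is
MRP = (8.74% − 4.75%) / (1.94 − 0.94) = 3.99% / 1.00 = 3.9900%

3.99%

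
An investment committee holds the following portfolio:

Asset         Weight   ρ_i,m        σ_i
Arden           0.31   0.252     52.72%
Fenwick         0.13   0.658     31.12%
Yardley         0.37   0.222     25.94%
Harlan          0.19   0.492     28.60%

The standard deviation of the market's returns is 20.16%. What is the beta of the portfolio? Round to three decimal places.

β_Arden = 0.252 × 52.72% / 20.16% = 0.6590
β_Fenwick = 0.658 × 31.12% / 20.16% = 1.0157
β_Yardley = 0.222 × 25.94% / 20.16% = 0.2856
β_Harlan = 0.492 × 28.60% / 20.16% = 0.6980
β_P = Σ w_i β_i = 0.31×0.6590 + 0.13×1.0157 + 0.37×0.2856 + 0.19×0.6980 = 0.5746

0.575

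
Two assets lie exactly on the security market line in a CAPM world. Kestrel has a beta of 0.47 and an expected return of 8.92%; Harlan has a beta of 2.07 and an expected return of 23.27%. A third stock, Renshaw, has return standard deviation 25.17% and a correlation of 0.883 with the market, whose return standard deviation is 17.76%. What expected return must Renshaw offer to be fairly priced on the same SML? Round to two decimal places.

15.93%

MRP = (23.27% − 8.92%) / (2.07 − 0.47) = 8.9688%
R_f = 8.92% − 0.47 × 8.9688% = 4.7047%
β_Renshaw = ρ·σ_i/σ_m = 0.883 × 25.17 / 17.76 = 1.2514
E(R_Renshaw) = R_f + β × MRP = 4.7047% + 1.2514 × 8.9688% = 15.93%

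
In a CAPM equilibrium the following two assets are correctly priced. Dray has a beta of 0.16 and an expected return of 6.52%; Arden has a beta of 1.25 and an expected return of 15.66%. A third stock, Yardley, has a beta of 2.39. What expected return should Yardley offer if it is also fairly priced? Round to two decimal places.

MRP (SML slope) = (15.66% − 6.52%) / (1.25 − 0.16) = 9.14% / 1.09 = 8.3853%
R_f (intercept) = 6.52% − 0.16 × 8.3853% = 5.1784%
E(R_Yardley) = R_f + β × MRP = 5.1784% + 2.39 × 8.3853% = 25.22%

25.22%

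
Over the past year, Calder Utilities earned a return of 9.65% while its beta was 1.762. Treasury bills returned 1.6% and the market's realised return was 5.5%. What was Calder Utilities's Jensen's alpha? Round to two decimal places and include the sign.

Market excess return = 5.5% − 1.6% = 3.90%
CAPM benchmark = R_f + β(R_m − R_f) = 1.6% + 1.762 × 3.9% = 8.4718%
α = actual − benchmark = 9.65% − 8.4718% = +1.18%

+1.18%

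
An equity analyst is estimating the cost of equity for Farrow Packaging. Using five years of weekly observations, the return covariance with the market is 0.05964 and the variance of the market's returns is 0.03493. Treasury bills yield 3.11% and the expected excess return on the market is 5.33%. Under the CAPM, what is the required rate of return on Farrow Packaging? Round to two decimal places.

β = Cov(R_i, R_m) / Var(R_m) = 0.05964 / 0.03493 = 1.7074
E(R) = R_f + β × MRP = 3.11% + 1.7074 × 5.33% = 12.21%

12.21%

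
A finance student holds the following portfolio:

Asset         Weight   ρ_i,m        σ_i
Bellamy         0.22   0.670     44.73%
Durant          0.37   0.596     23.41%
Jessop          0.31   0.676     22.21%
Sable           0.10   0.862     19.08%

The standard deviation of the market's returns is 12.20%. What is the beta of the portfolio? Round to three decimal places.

1.480

β_Bellamy = 0.670 × 44.73% / 12.20% = 2.4565
β_Durant = 0.596 × 23.41% / 12.20% = 1.1436
β_Jessop = 0.676 × 22.21% / 12.20% = 1.2307
β_Sable = 0.862 × 19.08% / 12.20% = 1.3481
β_P = Σ w_i β_i = 0.22×2.4565 + 0.37×1.1436 + 0.31×1.2307 + 0.10×1.3481 = 1.4799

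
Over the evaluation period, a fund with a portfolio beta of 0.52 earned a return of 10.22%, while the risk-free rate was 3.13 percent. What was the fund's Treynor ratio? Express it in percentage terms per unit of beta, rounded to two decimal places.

13.63%

Treynor = (R_P − R_f) / β_P = (10.22% − 3.13%) / 0.5200 = 7.09% / 0.5200 = 13.63%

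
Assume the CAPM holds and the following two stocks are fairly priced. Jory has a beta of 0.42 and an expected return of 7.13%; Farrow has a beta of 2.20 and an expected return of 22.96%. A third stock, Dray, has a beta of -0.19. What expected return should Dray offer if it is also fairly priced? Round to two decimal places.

MRP (SML slope) = (22.96% − 7.13%) / (2.20 − 0.42) = 15.83% / 1.78 = 8.8933%
R_f (intercept) = 7.13% − 0.42 × 8.8933% = 3.3948%
E(R_Dray) = R_f + β × MRP = 3.3948% + -0.19 × 8.8933% = 1.71%

1.71%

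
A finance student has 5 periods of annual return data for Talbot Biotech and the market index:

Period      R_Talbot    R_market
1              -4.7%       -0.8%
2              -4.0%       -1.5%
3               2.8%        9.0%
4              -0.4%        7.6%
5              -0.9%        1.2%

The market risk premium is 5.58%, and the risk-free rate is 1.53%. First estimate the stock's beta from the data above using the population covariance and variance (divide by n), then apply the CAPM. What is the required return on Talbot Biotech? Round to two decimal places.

4.65%

Mean R_i = (-4.7 − 4.0 + 2.8 − 0.4 − 0.9) / 5 = -1.4400%
Mean R_m = (-0.8 − 1.5 + 9.0 + 7.6 + 1.2) / 5 = 3.1000%
Σ(R_i − R̄_i)(R_m − R̄_m) = 53.1600  ⇒  Cov = 53.1600 / 5 = 10.6320
Σ(R_m − R̄_m)² = 95.0400  ⇒  Var(R_m) = 95.0400 / 5 = 19.0080
β = Cov / Var(R_m) = 10.6320 / 19.0080 = 0.5593
E(R) = R_f + β × MRP = 1.53% + 0.5593 × 5.58% = 4.65%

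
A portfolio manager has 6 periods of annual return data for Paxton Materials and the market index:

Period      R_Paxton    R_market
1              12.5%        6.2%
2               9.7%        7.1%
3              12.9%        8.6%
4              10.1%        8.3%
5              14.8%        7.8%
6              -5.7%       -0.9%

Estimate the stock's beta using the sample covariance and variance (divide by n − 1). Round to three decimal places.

1.970

Mean R_i = (12.5 + 9.7 + 12.9 + 10.1 + 14.8 − 5.7) / 6 = 9.0500%
Mean R_m = (6.2 + 7.1 + 8.6 + 8.3 + 7.8 − 0.9) / 6 = 6.1833%
Σ(R_i − R̄_i)(R_m − R̄_m) = 125.9550  ⇒  Cov = 125.9550 / 5 = 25.1910
Σ(R_m − R̄_m)² = 63.9483  ⇒  Var(R_m) = 63.9483 / 5 = 12.7897
β = Cov / Var(R_m) = 25.1910 / 12.7897 = 1.9696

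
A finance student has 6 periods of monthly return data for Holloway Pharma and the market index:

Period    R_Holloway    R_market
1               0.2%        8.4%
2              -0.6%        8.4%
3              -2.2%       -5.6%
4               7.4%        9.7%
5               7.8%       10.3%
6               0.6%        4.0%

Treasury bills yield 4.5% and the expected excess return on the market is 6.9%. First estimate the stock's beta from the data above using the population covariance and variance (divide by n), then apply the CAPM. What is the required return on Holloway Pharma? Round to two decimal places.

7.76%

Mean R_i = (0.2 − 0.6 − 2.2 + 7.4 + 7.8 + 0.6) / 6 = 2.2000%
Mean R_m = (8.4 + 8.4 − 5.6 + 9.7 + 10.3 + 4.0) / 6 = 5.8667%
Σ(R_i − R̄_i)(R_m − R̄_m) = 86.0400  ⇒  Cov = 86.0400 / 6 = 14.3400
Σ(R_m − R̄_m)² = 182.1533  ⇒  Var(R_m) = 182.1533 / 6 = 30.3589
β = Cov / Var(R_m) = 14.3400 / 30.3589 = 0.4723
E(R) = R_f + β × MRP = 4.5% + 0.4723 × 6.9% = 7.76%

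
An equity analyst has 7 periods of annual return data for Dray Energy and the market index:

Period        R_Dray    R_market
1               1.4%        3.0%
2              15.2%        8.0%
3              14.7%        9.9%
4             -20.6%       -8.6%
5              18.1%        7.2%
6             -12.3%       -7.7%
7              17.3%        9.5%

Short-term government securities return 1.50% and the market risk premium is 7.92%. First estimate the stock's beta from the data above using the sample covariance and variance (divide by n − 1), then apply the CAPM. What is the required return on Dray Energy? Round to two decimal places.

Mean R_i = (1.4 + 15.2 + 14.7 − 20.6 + 18.1 − 12.3 + 17.3) / 7 = 4.8286%
Mean R_m = (3.0 + 8.0 + 9.9 − 8.6 + 7.2 − 7.7 + 9.5) / 7 = 3.0429%
Σ(R_i − R̄_i)(R_m − R̄_m) = 735.0214  ⇒  Cov = 735.0214 / 6 = 122.5036
Σ(R_m − R̄_m)² = 381.5371  ⇒  Var(R_m) = 381.5371 / 6 = 63.5895
β = Cov / Var(R_m) = 122.5036 / 63.5895 = 1.9265
E(R) = R_f + β × MRP = 1.50% + 1.9265 × 7.92% = 16.76%

16.76%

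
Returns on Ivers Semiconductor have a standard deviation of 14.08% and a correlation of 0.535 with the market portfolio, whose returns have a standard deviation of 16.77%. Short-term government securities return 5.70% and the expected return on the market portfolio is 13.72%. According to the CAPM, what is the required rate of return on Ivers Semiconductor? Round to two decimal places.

β = ρ × σ_i / σ_m = 0.535 × 14.08% / 16.77% = 0.4492
MRP = 13.72% − 5.70% = 8.02%
E(R) = 5.70% + 0.4492 × 8.02% = 9.30%

9.30%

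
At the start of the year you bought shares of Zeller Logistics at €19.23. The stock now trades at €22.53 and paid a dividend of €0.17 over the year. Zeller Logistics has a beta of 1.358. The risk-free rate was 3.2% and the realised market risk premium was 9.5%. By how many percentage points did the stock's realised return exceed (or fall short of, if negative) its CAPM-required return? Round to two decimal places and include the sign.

+1.94%

Realised HPR = (P1 + D1 − P0) / P0 = (22.53 + 0.17 − 19.23) / 19.23 = 3.47 / 19.23 = 18.0447%
CAPM required = R_f + β·MRP = 3.2% + 1.358 × 9.5% = 16.1010%
α = realised − required = 18.0447% − 16.1010% = +1.94%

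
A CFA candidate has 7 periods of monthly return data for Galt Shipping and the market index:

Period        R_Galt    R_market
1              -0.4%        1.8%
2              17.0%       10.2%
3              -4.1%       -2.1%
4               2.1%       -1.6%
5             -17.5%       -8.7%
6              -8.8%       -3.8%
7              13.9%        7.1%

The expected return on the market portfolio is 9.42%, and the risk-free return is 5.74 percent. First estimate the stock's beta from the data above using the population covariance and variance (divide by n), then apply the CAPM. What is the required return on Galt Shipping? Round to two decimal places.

Mean R_i = (-0.4 + 17.0 − 4.1 + 2.1 − 17.5 − 8.8 + 13.9) / 7 = 0.3143%
Mean R_m = (1.8 + 10.2 − 2.1 − 1.6 − 8.7 − 3.8 + 7.1) / 7 = 0.4143%
Σ(R_i − R̄_i)(R_m − R̄_m) = 461.3986  ⇒  Cov = 461.3986 / 7 = 65.9141
Σ(R_m − R̄_m)² = 253.5886  ⇒  Var(R_m) = 253.5886 / 7 = 36.2269
β = Cov / Var(R_m) = 65.9141 / 36.2269 = 1.8195
MRP = 9.42% − 5.74% = 3.68%
E(R) = R_f + β × MRP = 5.74% + 1.8195 × 3.68% = 12.44%

12.44%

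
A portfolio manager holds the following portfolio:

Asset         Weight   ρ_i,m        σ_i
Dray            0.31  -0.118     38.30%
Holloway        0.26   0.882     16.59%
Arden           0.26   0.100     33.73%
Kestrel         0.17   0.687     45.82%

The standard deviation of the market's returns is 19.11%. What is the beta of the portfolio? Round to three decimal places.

β_Dray = -0.118 × 38.30% / 19.11% = -0.2365
β_Holloway = 0.882 × 16.59% / 19.11% = 0.7657
β_Arden = 0.100 × 33.73% / 19.11% = 0.1765
β_Kestrel = 0.687 × 45.82% / 19.11% = 1.6472
β_P = Σ w_i β_i = 0.31×-0.2365 + 0.26×0.7657 + 0.26×0.1765 + 0.17×1.6472 = 0.4517

0.452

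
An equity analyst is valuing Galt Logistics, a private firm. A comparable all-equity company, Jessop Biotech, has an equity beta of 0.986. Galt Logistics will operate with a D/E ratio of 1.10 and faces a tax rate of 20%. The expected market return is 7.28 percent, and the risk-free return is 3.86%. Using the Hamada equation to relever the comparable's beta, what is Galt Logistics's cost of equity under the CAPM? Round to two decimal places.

10.20%

β_L = β_U × [1 + (1 − t)(D/E)] = 0.986 × [1 + (1 − 0.20) × 1.10]
    = 0.986 × [1 + 0.80 × 1.10] = 0.986 × 1.8800 = 1.8537
MRP = 7.28% − 3.86% = 3.42%
E(R) = R_f + β_L × MRP = 3.86% + 1.8537 × 3.42% = 10.20%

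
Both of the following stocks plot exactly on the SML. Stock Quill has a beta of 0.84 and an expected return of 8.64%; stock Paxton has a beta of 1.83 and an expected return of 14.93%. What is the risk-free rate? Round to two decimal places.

3.30%

Both satisfy E(R) = R_f + β·MRP, so the slope of the SML is
MRP = (14.93% − 8.64%) / (1.83 − 0.84) = 6.29% / 0.99 = 6.3535%
R_f = E(R_Quill) − β_Quill·MRP = 8.64% − 0.84 × 6.3535% = 3.3031%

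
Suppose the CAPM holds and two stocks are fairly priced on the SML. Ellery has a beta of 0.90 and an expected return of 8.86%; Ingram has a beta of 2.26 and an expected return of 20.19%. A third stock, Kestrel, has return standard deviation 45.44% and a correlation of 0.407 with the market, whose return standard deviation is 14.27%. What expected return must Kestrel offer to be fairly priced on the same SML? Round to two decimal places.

12.16%

MRP = (20.19% − 8.86%) / (2.26 − 0.90) = 8.3309%
R_f = 8.86% − 0.90 × 8.3309% = 1.3622%
β_Kestrel = ρ·σ_i/σ_m = 0.407 × 45.44 / 14.27 = 1.2960
E(R_Kestrel) = R_f + β × MRP = 1.3622% + 1.2960 × 8.3309% = 12.16%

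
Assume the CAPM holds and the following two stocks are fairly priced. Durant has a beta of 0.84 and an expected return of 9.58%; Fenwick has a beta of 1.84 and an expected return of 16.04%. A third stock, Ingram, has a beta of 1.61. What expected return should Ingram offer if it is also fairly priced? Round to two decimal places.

MRP (SML slope) = (16.04% − 9.58%) / (1.84 − 0.84) = 6.46% / 1.00 = 6.4600%
R_f (intercept) = 9.58% − 0.84 × 6.4600% = 4.1536%
E(R_Ingram) = R_f + β × MRP = 4.1536% + 1.61 × 6.4600% = 14.55%

14.55%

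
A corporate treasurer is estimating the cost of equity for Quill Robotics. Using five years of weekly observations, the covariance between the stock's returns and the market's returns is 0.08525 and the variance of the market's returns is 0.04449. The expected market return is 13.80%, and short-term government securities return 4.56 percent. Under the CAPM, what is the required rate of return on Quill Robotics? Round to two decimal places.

β = Cov(R_i, R_m) / Var(R_m) = 0.08525 / 0.04449 = 1.9162
MRP = 13.80% − 4.56% = 9.24%
E(R) = R_f + β × MRP = 4.56% + 1.9162 × 9.24% = 22.27%

22.27%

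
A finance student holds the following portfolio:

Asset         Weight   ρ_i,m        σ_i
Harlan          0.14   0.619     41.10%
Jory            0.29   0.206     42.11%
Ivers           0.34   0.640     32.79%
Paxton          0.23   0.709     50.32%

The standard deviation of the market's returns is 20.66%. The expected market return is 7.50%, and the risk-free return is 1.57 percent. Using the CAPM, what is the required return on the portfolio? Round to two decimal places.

β_Harlan = 0.619 × 41.10% / 20.66% = 1.2314
β_Jory = 0.206 × 42.11% / 20.66% = 0.4199
β_Ivers = 0.640 × 32.79% / 20.66% = 1.0158
β_Paxton = 0.709 × 50.32% / 20.66% = 1.7269
β_P = Σ w_i β_i = 0.14×1.2314 + 0.29×0.4199 + 0.34×1.0158 + 0.23×1.7269 = 1.0367
MRP = 7.50% − 1.57% = 5.93%
E(R_P) = R_f + β_P × MRP = 1.57% + 1.0367 × 5.93% = 7.72%

7.72%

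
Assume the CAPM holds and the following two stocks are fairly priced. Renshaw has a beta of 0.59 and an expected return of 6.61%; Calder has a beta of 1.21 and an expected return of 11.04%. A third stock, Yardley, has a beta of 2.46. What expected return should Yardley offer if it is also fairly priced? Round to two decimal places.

19.97%

MRP (SML slope) = (11.04% − 6.61%) / (1.21 − 0.59) = 4.43% / 0.62 = 7.1452%
R_f (intercept) = 6.61% − 0.59 × 7.1452% = 2.3943%
E(R_Yardley) = R_f + β × MRP = 2.3943% + 2.46 × 7.1452% = 19.97%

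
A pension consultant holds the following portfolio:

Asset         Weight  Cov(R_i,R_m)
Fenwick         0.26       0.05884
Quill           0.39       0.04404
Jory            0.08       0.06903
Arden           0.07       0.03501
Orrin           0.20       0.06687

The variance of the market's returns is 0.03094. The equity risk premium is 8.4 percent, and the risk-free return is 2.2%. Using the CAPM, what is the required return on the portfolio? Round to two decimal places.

β_Fenwick = 0.05884 / 0.03094 = 1.9017
β_Quill = 0.04404 / 0.03094 = 1.4234
β_Jory = 0.06903 / 0.03094 = 2.2311
β_Arden = 0.03501 / 0.03094 = 1.1315
β_Orrin = 0.06687 / 0.03094 = 2.1613
β_P = Σ w_i β_i = 0.26×1.9017 + 0.39×1.4234 + 0.08×2.2311 + 0.07×1.1315 + 0.20×2.1613 = 1.7395
E(R_P) = R_f + β_P × MRP = 2.2% + 1.7395 × 8.4% = 16.81%

16.81%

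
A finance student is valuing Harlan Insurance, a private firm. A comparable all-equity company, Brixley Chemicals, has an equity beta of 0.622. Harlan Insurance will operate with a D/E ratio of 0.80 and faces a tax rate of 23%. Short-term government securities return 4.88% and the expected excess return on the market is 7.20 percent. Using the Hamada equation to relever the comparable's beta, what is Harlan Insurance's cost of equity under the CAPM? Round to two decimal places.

β_L = β_U × [1 + (1 − t)(D/E)] = 0.622 × [1 + (1 − 0.23) × 0.80]
    = 0.622 × [1 + 0.77 × 0.80] = 0.622 × 1.6160 = 1.0052
E(R) = R_f + β_L × MRP = 4.88% + 1.0052 × 7.20% = 12.12%

12.12%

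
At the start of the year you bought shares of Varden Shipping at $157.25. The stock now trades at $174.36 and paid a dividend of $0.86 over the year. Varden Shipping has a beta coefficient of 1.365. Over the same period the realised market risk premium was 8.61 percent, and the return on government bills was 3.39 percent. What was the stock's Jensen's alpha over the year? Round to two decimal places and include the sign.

-3.71%

Realised HPR = (P1 + D1 − P0) / P0 = (174.36 + 0.86 − 157.25) / 157.25 = 17.97 / 157.25 = 11.4277%
CAPM required = R_f + β·MRP = 3.39% + 1.365 × 8.61% = 15.14265%
α = realised − required = 11.4277% − 15.14265% = -3.71%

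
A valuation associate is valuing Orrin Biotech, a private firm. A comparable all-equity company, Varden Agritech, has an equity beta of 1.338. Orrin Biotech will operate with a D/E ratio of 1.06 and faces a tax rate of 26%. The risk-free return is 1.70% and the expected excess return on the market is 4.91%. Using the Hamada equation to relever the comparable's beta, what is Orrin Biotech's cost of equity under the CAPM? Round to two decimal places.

β_L = β_U × [1 + (1 − t)(D/E)] = 1.338 × [1 + (1 − 0.26) × 1.06]
    = 1.338 × [1 + 0.74 × 1.06] = 1.338 × 1.7844 = 2.3875
E(R) = R_f + β_L × MRP = 1.70% + 2.3875 × 4.91% = 13.42%

13.42%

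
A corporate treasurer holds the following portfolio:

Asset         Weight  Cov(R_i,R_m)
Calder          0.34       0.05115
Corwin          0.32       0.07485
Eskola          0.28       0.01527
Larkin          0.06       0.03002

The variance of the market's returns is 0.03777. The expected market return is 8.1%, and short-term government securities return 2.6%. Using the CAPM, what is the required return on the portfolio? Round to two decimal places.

9.51%

β_Calder = 0.05115 / 0.03777 = 1.3542
β_Corwin = 0.07485 / 0.03777 = 1.9817
β_Eskola = 0.01527 / 0.03777 = 0.4043
β_Larkin = 0.03002 / 0.03777 = 0.7948
β_P = Σ w_i β_i = 0.34×1.3542 + 0.32×1.9817 + 0.28×0.4043 + 0.06×0.7948 = 1.2555
MRP = 8.1% − 2.6% = 5.50%
E(R_P) = R_f + β_P × MRP = 2.6% + 1.2555 × 5.5% = 9.51%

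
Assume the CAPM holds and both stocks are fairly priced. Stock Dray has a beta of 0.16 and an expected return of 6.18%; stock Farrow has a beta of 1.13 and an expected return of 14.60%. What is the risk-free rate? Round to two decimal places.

4.79%

Both satisfy E(R) = R_f + β·MRP, so the slope of the SML is
MRP = (14.60% − 6.18%) / (1.13 − 0.16) = 8.42% / 0.97 = 8.6804%
R_f = E(R_Dray) − β_Dray·MRP = 6.18% − 0.16 × 8.6804% = 4.7911%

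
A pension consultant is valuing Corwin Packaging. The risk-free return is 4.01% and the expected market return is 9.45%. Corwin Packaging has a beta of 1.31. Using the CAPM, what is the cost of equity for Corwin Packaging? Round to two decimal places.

11.14%

Market risk premium = E(R_m) − R_f = 9.45% − 4.01% = 5.44%
E(R) = R_f + β × MRP = 4.01% + 1.31 × 5.44% = 11.14%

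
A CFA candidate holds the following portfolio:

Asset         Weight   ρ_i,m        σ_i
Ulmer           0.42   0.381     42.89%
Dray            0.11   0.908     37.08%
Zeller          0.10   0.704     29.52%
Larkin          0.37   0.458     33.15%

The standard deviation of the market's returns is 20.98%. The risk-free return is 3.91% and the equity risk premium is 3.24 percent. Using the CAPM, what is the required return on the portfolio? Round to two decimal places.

β_Ulmer = 0.381 × 42.89% / 20.98% = 0.7789
β_Dray = 0.908 × 37.08% / 20.98% = 1.6048
β_Zeller = 0.704 × 29.52% / 20.98% = 0.9906
β_Larkin = 0.458 × 33.15% / 20.98% = 0.7237
β_P = Σ w_i β_i = 0.42×0.7789 + 0.11×1.6048 + 0.10×0.9906 + 0.37×0.7237 = 0.8705
E(R_P) = R_f + β_P × MRP = 3.91% + 0.8705 × 3.24% = 6.73%

6.73%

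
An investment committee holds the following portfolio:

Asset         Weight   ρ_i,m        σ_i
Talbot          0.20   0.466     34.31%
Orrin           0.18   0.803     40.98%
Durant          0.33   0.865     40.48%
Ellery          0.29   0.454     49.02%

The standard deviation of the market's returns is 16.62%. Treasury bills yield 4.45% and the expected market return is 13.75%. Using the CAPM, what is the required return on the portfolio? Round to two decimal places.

β_Talbot = 0.466 × 34.31% / 16.62% = 0.9620
β_Orrin = 0.803 × 40.98% / 16.62% = 1.9800
β_Durant = 0.865 × 40.48% / 16.62% = 2.1068
β_Ellery = 0.454 × 49.02% / 16.62% = 1.3391
β_P = Σ w_i β_i = 0.20×0.9620 + 0.18×1.9800 + 0.33×2.1068 + 0.29×1.3391 = 1.6324
MRP = 13.75% − 4.45% = 9.30%
E(R_P) = R_f + β_P × MRP = 4.45% + 1.6324 × 9.30% = 19.63%

19.63%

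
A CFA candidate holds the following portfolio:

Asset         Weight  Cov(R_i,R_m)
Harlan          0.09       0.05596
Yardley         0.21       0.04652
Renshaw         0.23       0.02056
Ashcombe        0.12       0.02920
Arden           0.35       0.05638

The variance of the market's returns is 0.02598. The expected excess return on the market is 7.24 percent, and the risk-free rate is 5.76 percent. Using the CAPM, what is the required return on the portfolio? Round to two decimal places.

β_Harlan = 0.05596 / 0.02598 = 2.1540
β_Yardley = 0.04652 / 0.02598 = 1.7906
β_Renshaw = 0.02056 / 0.02598 = 0.7914
β_Ashcombe = 0.02920 / 0.02598 = 1.1239
β_Arden = 0.05638 / 0.02598 = 2.1701
β_P = Σ w_i β_i = 0.09×2.1540 + 0.21×1.7906 + 0.23×0.7914 + 0.12×1.1239 + 0.35×2.1701 = 1.6463
E(R_P) = R_f + β_P × MRP = 5.76% + 1.6463 × 7.24% = 17.68%

17.68%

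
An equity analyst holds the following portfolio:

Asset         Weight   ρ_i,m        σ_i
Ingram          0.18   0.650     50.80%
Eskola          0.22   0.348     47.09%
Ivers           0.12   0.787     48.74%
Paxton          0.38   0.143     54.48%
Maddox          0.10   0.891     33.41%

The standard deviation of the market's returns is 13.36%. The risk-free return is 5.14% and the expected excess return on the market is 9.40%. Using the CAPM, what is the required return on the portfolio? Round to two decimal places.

β_Ingram = 0.650 × 50.80% / 13.36% = 2.4716
β_Eskola = 0.348 × 47.09% / 13.36% = 1.2266
β_Ivers = 0.787 × 48.74% / 13.36% = 2.8711
β_Paxton = 0.143 × 54.48% / 13.36% = 0.5831
β_Maddox = 0.891 × 33.41% / 13.36% = 2.2282
β_P = Σ w_i β_i = 0.18×2.4716 + 0.22×1.2266 + 0.12×2.8711 + 0.38×0.5831 + 0.10×2.2282 = 1.5037
E(R_P) = R_f + β_P × MRP = 5.14% + 1.5037 × 9.40% = 19.27%

19.27%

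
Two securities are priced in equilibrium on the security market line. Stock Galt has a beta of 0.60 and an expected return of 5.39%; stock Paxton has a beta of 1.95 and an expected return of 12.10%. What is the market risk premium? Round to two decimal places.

4.97%

Both satisfy E(R) = R_f + β·MRP, so the slope of the SML is
MRP = (12.10% − 5.39%) / (1.95 − 0.60) = 6.71% / 1.35 = 4.9704%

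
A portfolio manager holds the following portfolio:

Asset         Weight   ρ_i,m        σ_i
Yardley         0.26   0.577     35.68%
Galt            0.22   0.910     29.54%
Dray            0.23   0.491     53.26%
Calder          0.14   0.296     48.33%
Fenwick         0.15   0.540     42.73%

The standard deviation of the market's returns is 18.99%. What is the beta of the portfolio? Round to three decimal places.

β_Yardley = 0.577 × 35.68% / 18.99% = 1.0841
β_Galt = 0.910 × 29.54% / 18.99% = 1.4156
β_Dray = 0.491 × 53.26% / 18.99% = 1.3771
β_Calder = 0.296 × 48.33% / 18.99% = 0.7533
β_Fenwick = 0.540 × 42.73% / 18.99% = 1.2151
β_P = Σ w_i β_i = 0.26×1.0841 + 0.22×1.4156 + 0.23×1.3771 + 0.14×0.7533 + 0.15×1.2151 = 1.1978

1.198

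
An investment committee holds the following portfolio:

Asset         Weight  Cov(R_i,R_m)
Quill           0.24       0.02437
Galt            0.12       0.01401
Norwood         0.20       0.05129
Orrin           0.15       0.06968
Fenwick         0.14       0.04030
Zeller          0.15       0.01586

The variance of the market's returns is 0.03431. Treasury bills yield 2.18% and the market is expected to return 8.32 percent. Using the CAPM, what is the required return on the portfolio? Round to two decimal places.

8.67%

β_Quill = 0.02437 / 0.03431 = 0.7103
β_Galt = 0.01401 / 0.03431 = 0.4083
β_Norwood = 0.05129 / 0.03431 = 1.4949
β_Orrin = 0.06968 / 0.03431 = 2.0309
β_Fenwick = 0.04030 / 0.03431 = 1.1746
β_Zeller = 0.01586 / 0.03431 = 0.4623
β_P = Σ w_i β_i = 0.24×0.7103 + 0.12×0.4083 + 0.20×1.4949 + 0.15×2.0309 + 0.14×1.1746 + 0.15×0.4623 = 1.0569
MRP = 8.32% − 2.18% = 6.14%
E(R_P) = R_f + β_P × MRP = 2.18% + 1.0569 × 6.14% = 8.67%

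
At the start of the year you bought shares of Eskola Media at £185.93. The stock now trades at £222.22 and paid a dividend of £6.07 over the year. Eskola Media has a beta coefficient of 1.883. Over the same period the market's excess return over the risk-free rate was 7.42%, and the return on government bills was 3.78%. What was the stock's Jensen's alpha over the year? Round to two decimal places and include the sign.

Realised HPR = (P1 + D1 − P0) / P0 = (222.22 + 6.07 − 185.93) / 185.93 = 42.36 / 185.93 = 22.7828%
CAPM required = R_f + β·MRP = 3.78% + 1.883 × 7.42% = 17.75186%
α = realised − required = 22.7828% − 17.75186% = +5.03%

+5.03%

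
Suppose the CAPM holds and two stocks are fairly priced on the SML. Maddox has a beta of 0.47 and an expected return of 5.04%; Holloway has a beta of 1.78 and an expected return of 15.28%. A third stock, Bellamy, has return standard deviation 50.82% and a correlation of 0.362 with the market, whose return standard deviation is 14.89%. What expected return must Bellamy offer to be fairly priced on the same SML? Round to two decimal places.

11.02%

MRP = (15.28% − 5.04%) / (1.78 − 0.47) = 7.8168%
R_f = 5.04% − 0.47 × 7.8168% = 1.3661%
β_Bellamy = ρ·σ_i/σ_m = 0.362 × 50.82 / 14.89 = 1.2355
E(R_Bellamy) = R_f + β × MRP = 1.3661% + 1.2355 × 7.8168% = 11.02%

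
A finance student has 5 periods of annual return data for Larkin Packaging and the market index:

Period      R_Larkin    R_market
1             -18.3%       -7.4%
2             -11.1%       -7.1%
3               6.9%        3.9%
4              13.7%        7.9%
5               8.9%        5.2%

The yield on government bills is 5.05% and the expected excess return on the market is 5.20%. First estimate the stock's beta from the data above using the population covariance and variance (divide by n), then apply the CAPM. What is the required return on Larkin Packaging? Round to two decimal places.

14.91%

Mean R_i = (-18.3 − 11.1 + 6.9 + 13.7 + 8.9) / 5 = 0.0200%
Mean R_m = (-7.4 − 7.1 + 3.9 + 7.9 + 5.2) / 5 = 0.5000%
Σ(R_i − R̄_i)(R_m − R̄_m) = 395.6000  ⇒  Cov = 395.6000 / 5 = 79.1200
Σ(R_m − R̄_m)² = 208.5800  ⇒  Var(R_m) = 208.5800 / 5 = 41.7160
β = Cov / Var(R_m) = 79.1200 / 41.7160 = 1.8966
E(R) = R_f + β × MRP = 5.05% + 1.8966 × 5.20% = 14.91%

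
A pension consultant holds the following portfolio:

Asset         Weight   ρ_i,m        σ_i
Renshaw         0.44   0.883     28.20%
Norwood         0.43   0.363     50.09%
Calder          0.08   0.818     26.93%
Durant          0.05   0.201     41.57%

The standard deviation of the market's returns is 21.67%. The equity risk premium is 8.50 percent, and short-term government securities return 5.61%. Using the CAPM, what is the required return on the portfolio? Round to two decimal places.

β_Renshaw = 0.883 × 28.20% / 21.67% = 1.1491
β_Norwood = 0.363 × 50.09% / 21.67% = 0.8391
β_Calder = 0.818 × 26.93% / 21.67% = 1.0166
β_Durant = 0.201 × 41.57% / 21.67% = 0.3856
β_P = Σ w_i β_i = 0.44×1.1491 + 0.43×0.8391 + 0.08×1.0166 + 0.05×0.3856 = 0.9670
E(R_P) = R_f + β_P × MRP = 5.61% + 0.9670 × 8.50% = 13.83%

13.83%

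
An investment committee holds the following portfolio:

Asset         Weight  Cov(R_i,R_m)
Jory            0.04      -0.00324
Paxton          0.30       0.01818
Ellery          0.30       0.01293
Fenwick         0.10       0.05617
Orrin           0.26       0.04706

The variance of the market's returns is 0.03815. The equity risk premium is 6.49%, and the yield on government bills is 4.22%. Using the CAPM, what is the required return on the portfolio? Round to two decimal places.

β_Jory = -0.00324 / 0.03815 = -0.0849
β_Paxton = 0.01818 / 0.03815 = 0.4765
β_Ellery = 0.01293 / 0.03815 = 0.3389
β_Fenwick = 0.05617 / 0.03815 = 1.4723
β_Orrin = 0.04706 / 0.03815 = 1.2336
β_P = Σ w_i β_i = 0.04×-0.0849 + 0.30×0.4765 + 0.30×0.3389 + 0.10×1.4723 + 0.26×1.2336 = 0.7092
E(R_P) = R_f + β_P × MRP = 4.22% + 0.7092 × 6.49% = 8.82%

8.82%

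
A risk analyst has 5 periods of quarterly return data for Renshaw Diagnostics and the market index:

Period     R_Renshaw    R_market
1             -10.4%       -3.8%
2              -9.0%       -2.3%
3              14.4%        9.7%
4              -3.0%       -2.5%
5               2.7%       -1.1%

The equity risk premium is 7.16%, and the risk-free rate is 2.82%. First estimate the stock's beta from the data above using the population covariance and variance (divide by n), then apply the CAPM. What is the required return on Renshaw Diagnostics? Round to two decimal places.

Mean R_i = (-10.4 − 9.0 + 14.4 − 3.0 + 2.7) / 5 = -1.0600%
Mean R_m = (-3.8 − 2.3 + 9.7 − 2.5 − 1.1) / 5 = 0.0000%
Σ(R_i − R̄_i)(R_m − R̄_m) = 204.4300  ⇒  Cov = 204.4300 / 5 = 40.8860
Σ(R_m − R̄_m)² = 121.2800  ⇒  Var(R_m) = 121.2800 / 5 = 24.2560
β = Cov / Var(R_m) = 40.8860 / 24.2560 = 1.6856
E(R) = R_f + β × MRP = 2.82% + 1.6856 × 7.16% = 14.89%

14.89%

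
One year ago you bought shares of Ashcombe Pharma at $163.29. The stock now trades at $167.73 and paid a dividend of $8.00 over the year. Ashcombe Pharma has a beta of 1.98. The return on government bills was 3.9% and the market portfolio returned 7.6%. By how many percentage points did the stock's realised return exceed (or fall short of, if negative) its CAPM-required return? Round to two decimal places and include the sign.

Realised HPR = (P1 + D1 − P0) / P0 = (167.73 + 8.00 − 163.29) / 163.29 = 12.44 / 163.29 = 7.6183%
MRP = 7.6% − 3.9% = 3.70%
CAPM required = R_f + β·MRP = 3.9% + 1.98 × 3.7% = 11.2260%
α = realised − required = 7.6183% − 11.2260% = -3.61%

-3.61%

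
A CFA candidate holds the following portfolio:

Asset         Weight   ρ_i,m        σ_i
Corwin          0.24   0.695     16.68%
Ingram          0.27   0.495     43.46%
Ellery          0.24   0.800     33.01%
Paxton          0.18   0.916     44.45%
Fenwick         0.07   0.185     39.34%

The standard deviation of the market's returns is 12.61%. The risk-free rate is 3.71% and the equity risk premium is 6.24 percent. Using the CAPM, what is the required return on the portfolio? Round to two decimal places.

14.98%

β_Corwin = 0.695 × 16.68% / 12.61% = 0.9193
β_Ingram = 0.495 × 43.46% / 12.61% = 1.7060
β_Ellery = 0.800 × 33.01% / 12.61% = 2.0942
β_Paxton = 0.916 × 44.45% / 12.61% = 3.2289
β_Fenwick = 0.185 × 39.34% / 12.61% = 0.5772
β_P = Σ w_i β_i = 0.24×0.9193 + 0.27×1.7060 + 0.24×2.0942 + 0.18×3.2289 + 0.07×0.5772 = 1.8055
E(R_P) = R_f + β_P × MRP = 3.71% + 1.8055 × 6.24% = 14.98%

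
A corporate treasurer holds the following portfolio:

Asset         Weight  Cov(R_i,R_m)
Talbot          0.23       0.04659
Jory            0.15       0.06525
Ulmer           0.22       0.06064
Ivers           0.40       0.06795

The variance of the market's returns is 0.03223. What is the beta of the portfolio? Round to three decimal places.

β_Talbot = 0.04659 / 0.03223 = 1.4455
β_Jory = 0.06525 / 0.03223 = 2.0245
β_Ulmer = 0.06064 / 0.03223 = 1.8815
β_Ivers = 0.06795 / 0.03223 = 2.1083
β_P = Σ w_i β_i = 0.23×1.4455 + 0.15×2.0245 + 0.22×1.8815 + 0.40×2.1083 = 1.8934

1.893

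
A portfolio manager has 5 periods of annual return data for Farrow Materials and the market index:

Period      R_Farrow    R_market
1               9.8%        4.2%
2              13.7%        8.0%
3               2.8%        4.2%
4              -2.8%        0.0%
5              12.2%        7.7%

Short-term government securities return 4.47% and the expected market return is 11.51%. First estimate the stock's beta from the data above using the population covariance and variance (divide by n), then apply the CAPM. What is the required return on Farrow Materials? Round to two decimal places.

Mean R_i = (9.8 + 13.7 + 2.8 − 2.8 + 12.2) / 5 = 7.1400%
Mean R_m = (4.2 + 8.0 + 4.2 + 0.0 + 7.7) / 5 = 4.8200%
Σ(R_i − R̄_i)(R_m − R̄_m) = 84.3860  ⇒  Cov = 84.3860 / 5 = 16.8772
Σ(R_m − R̄_m)² = 42.4080  ⇒  Var(R_m) = 42.4080 / 5 = 8.4816
β = Cov / Var(R_m) = 16.8772 / 8.4816 = 1.9899
MRP = 11.51% − 4.47% = 7.04%
E(R) = R_f + β × MRP = 4.47% + 1.9899 × 7.04% = 18.48%

18.48%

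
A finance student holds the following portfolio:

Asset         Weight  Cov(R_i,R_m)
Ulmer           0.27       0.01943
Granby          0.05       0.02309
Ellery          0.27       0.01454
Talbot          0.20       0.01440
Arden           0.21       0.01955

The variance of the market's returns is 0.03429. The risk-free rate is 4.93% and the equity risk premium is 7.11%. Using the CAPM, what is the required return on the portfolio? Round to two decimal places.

8.52%

β_Ulmer = 0.01943 / 0.03429 = 0.5666
β_Granby = 0.02309 / 0.03429 = 0.6734
β_Ellery = 0.01454 / 0.03429 = 0.4240
β_Talbot = 0.01440 / 0.03429 = 0.4199
β_Arden = 0.01955 / 0.03429 = 0.5701
β_P = Σ w_i β_i = 0.27×0.5666 + 0.05×0.6734 + 0.27×0.4240 + 0.20×0.4199 + 0.21×0.5701 = 0.5048
E(R_P) = R_f + β_P × MRP = 4.93% + 0.5048 × 7.11% = 8.52%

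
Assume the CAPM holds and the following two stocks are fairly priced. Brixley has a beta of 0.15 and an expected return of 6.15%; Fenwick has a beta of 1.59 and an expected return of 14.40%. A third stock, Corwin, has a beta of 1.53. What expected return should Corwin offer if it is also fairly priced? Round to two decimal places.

MRP (SML slope) = (14.40% − 6.15%) / (1.59 − 0.15) = 8.25% / 1.44 = 5.7292%
R_f (intercept) = 6.15% − 0.15 × 5.7292% = 5.2906%
E(R_Corwin) = R_f + β × MRP = 5.2906% + 1.53 × 5.7292% = 14.06%

14.06%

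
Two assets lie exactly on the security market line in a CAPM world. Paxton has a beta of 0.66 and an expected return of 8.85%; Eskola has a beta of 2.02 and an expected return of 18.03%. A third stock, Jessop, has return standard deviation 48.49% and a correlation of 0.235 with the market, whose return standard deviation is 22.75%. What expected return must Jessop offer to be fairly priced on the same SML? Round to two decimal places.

MRP = (18.03% − 8.85%) / (2.02 − 0.66) = 6.7500%
R_f = 8.85% − 0.66 × 6.7500% = 4.3950%
β_Jessop = ρ·σ_i/σ_m = 0.235 × 48.49 / 22.75 = 0.5009
E(R_Jessop) = R_f + β × MRP = 4.3950% + 0.5009 × 6.7500% = 7.78%

7.78%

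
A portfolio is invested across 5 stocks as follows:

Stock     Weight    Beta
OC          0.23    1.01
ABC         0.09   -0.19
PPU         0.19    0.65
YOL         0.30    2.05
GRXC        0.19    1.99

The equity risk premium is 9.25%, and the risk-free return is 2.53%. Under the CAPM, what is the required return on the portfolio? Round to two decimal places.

β_P = Σ w_i β_i = 0.23×1.01 + 0.09×-0.19 + 0.19×0.65 + 0.30×2.05 + 0.19×1.99 = 1.3318
E(R_P) = R_f + β_P × MRP = 2.53% + 1.3318 × 9.25% = 14.85%

14.85%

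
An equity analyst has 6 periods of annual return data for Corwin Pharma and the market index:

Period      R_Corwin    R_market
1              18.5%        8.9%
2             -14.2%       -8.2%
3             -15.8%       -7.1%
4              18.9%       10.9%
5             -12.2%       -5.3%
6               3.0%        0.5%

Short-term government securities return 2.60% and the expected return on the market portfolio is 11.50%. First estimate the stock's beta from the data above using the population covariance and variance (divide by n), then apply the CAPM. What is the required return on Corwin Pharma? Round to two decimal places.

Mean R_i = (18.5 − 14.2 − 15.8 + 18.9 − 12.2 + 3.0) / 6 = -0.3000%
Mean R_m = (8.9 − 8.2 − 7.1 + 10.9 − 5.3 + 0.5) / 6 = -0.0500%
Σ(R_i − R̄_i)(R_m − R̄_m) = 665.3500  ⇒  Cov = 665.3500 / 6 = 110.8917
Σ(R_m − R̄_m)² = 343.9950  ⇒  Var(R_m) = 343.9950 / 6 = 57.3325
β = Cov / Var(R_m) = 110.8917 / 57.3325 = 1.9342
MRP = 11.50% − 2.60% = 8.90%
E(R) = R_f + β × MRP = 2.60% + 1.9342 × 8.90% = 19.81%

19.81%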